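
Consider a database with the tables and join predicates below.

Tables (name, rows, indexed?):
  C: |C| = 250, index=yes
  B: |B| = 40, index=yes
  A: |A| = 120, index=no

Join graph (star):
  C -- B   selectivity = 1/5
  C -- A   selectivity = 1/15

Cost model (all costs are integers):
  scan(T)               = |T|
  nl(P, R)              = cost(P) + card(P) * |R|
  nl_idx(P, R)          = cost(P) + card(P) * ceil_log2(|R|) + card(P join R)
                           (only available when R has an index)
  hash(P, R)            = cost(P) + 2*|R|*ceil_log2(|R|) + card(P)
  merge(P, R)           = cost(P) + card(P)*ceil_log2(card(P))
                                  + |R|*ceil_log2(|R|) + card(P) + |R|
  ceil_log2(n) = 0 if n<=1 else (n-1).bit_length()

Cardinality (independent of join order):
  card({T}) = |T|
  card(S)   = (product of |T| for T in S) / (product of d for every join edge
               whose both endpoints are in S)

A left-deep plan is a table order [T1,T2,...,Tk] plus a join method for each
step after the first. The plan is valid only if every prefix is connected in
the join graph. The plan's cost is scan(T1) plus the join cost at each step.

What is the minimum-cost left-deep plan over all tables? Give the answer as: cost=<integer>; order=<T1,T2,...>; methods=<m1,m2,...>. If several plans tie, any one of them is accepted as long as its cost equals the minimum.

Selinger DP (subsets sized 1..n):
  {C}: scan cost=250, card=250
  {B}: scan cost=40, card=40
  {A}: scan cost=120, card=120
  {BC}: card=2000; try (B,hash)→980, (C,nl_idx)→2360, (C,merge)→2570, (B,merge)→2780, (B,nl_idx)→3750, (C,hash)→4080 …(+2); best=980 via (B,hash)
  {AC}: card=2000; try (A,hash)→2180, (C,nl_idx)→3080, (C,merge)→3330, (A,merge)→3460, (C,hash)→4240, (C,nl)→30120 …(+1); best=2180 via (A,hash)
  {ABC}: card=16000; try (B,hash)→4660, (A,hash)→4660, (A,merge)→25940, (B,merge)→26460, (B,nl_idx)→30180, (B,nl)→82180 …(+1); best=4660 via (B,hash)

cost=4660; order=C,A,B; methods=hash,hash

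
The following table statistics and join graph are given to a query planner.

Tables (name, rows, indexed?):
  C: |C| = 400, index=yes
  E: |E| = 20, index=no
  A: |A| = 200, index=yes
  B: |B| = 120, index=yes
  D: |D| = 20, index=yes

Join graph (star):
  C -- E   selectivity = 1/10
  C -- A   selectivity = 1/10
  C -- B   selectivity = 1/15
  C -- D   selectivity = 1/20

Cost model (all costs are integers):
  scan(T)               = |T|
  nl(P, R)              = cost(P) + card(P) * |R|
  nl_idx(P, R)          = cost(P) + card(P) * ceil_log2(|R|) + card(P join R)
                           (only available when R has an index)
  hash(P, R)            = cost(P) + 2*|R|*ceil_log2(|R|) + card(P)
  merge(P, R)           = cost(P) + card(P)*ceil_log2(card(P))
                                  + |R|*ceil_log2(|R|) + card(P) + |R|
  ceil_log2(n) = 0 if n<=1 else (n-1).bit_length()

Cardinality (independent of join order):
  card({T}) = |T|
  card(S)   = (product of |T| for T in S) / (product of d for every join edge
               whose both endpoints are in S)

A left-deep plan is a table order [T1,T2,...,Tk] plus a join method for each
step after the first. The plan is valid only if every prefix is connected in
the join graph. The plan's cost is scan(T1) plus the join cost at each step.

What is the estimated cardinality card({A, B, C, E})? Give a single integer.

Tables in S: A(200), B(120), C(400), E(20)
Edges inside S: C-E(d=10), C-A(d=10), C-B(d=15)
numerator = 200 * 120 * 400 * 20 = 192000000
denominator = 10 * 10 * 15 = 1500
card(S) = 192000000 / 1500 = 128000

128000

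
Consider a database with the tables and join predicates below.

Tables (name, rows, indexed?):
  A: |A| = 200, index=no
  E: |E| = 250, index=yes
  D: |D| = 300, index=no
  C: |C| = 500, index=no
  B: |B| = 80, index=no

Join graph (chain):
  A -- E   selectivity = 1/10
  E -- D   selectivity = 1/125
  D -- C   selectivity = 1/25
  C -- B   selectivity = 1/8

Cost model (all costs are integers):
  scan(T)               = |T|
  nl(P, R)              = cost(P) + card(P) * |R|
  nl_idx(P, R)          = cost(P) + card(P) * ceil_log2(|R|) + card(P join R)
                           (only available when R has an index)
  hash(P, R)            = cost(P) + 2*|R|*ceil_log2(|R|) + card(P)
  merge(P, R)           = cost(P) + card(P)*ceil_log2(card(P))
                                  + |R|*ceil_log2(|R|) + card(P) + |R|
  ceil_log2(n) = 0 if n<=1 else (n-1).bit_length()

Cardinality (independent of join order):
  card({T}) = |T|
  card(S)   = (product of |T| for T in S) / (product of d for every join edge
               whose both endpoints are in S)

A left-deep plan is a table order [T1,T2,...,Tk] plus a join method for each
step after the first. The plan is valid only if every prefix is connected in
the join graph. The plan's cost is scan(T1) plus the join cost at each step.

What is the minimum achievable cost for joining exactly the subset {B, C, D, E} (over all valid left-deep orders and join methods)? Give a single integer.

Selinger DP over subsets of {B,C,D,E}:
  {E}: scan cost=250, card=250
  {D}: scan cost=300, card=300
  {C}: scan cost=500, card=500
  {B}: scan cost=80, card=80
  {DE}: card=600; try (E,nl_idx)→3300, (E,hash)→4600, (D,merge)→5500, (E,merge)→5550, (D,hash)→5900, (D,nl)→75250 …(+1); best=3300 via (E,nl_idx)
  {CD}: card=6000; try (D,hash)→6400, (C,merge)→8300, (D,merge)→8500, (C,hash)→9600, (C,nl)→150300, (D,nl)→150500; best=6400 via (D,hash)
  {BC}: card=5000; try (B,hash)→2120, (C,merge)→5720, (B,merge)→6140, (C,hash)→9160, (C,nl)→40080, (B,nl)→40500; best=2120 via (B,hash)
  {CDE}: card=12000; try (C,hash)→12900, (C,merge)→14900, (E,hash)→16400, (E,nl_idx)→66400, (E,merge)→92650, (C,nl)→303300 …(+1); best=12900 via (C,hash)
  {BCD}: card=60000; try (D,hash)→12520, (B,hash)→13520, (D,merge)→75120, (B,merge)→91040, (B,nl)→486400, (D,nl)→1502120; best=12520 via (D,hash)
  {BCDE}: card=120000; try (B,hash)→26020, (E,hash)→76520, (B,merge)→193540, (E,nl_idx)→612520, (B,nl)→972900, (E,merge)→1034770 …(+1); best=26020 via (B,hash)

26020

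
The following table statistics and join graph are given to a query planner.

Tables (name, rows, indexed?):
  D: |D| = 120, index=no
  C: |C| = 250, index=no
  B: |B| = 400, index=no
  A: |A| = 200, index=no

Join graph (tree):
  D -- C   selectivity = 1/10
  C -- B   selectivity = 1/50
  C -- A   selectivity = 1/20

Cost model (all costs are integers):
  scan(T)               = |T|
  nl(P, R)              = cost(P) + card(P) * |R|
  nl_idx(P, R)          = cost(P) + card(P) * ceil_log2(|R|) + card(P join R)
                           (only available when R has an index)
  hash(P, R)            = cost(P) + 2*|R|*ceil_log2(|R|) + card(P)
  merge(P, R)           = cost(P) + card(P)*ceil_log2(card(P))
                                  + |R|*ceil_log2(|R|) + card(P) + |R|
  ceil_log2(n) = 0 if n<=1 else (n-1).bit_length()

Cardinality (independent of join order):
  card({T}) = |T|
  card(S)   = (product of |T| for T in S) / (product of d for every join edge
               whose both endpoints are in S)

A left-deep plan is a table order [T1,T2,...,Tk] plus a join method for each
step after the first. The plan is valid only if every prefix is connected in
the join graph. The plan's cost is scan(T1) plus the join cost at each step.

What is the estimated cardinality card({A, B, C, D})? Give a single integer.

240000

Tables in S: A(200), B(400), C(250), D(120)
Edges inside S: D-C(d=10), C-B(d=50), C-A(d=20)
numerator = 200 * 400 * 250 * 120 = 2400000000
denominator = 10 * 50 * 20 = 10000
card(S) = 2400000000 / 10000 = 240000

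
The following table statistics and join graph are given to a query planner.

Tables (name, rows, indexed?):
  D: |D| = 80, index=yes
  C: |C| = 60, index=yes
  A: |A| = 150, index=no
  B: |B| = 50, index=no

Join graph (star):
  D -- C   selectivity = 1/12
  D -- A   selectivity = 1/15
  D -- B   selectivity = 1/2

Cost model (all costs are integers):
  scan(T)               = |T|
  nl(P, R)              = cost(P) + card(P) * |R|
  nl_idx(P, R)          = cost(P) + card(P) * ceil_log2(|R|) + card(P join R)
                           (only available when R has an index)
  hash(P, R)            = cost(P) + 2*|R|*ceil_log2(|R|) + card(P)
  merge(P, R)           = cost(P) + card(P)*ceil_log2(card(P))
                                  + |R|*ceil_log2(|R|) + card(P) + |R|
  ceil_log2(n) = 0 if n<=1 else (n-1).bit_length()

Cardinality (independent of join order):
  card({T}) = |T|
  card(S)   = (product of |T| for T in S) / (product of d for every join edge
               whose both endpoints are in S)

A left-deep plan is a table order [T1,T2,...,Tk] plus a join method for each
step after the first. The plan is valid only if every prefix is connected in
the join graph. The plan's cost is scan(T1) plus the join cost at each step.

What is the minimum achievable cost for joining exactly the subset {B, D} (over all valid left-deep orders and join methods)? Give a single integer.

Selinger DP over subsets of {B,D}:
  {D}: scan cost=80, card=80
  {B}: scan cost=50, card=50
  {BD}: card=2000; try (B,hash)→760, (D,merge)→1040, (B,merge)→1070, (D,hash)→1220, (D,nl_idx)→2400, (D,nl)→4050 …(+1); best=760 via (B,hash)

760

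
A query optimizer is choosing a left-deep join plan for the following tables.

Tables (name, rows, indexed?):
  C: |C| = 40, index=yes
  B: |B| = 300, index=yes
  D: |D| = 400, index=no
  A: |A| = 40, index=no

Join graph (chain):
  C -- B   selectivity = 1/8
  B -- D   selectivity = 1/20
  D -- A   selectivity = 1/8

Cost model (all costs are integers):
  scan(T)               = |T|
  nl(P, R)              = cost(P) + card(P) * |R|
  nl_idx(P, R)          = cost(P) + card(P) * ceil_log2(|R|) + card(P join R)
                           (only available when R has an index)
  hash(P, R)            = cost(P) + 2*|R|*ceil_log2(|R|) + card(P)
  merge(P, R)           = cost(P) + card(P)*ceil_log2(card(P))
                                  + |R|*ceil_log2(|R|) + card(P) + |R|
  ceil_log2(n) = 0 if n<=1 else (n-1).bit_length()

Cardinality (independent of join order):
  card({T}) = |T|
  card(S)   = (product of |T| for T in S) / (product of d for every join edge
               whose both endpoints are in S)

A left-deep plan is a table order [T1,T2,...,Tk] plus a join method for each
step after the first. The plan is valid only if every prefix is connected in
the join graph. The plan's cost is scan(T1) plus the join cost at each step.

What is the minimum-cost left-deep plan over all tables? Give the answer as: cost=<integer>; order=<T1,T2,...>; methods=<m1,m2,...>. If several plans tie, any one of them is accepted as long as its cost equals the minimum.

cost=39160; order=D,A,B,C; methods=hash,hash,hash

Selinger DP (subsets sized 1..n):
  {C}: scan cost=40, card=40
  {B}: scan cost=300, card=300
  {D}: scan cost=400, card=400
  {A}: scan cost=40, card=40
  {BC}: card=1500; try (C,hash)→1080, (B,nl_idx)→1900, (B,merge)→3320, (C,merge)→3580, (C,nl_idx)→3600, (B,hash)→5480 …(+2); best=1080 via (C,hash)
  {BD}: card=6000; try (B,hash)→6200, (D,merge)→7300, (B,merge)→7400, (D,hash)→7800, (B,nl_idx)→10000, (D,nl)→120300 …(+1); best=6200 via (B,hash)
  {AD}: card=2000; try (A,hash)→1280, (D,merge)→4320, (A,merge)→4680, (D,hash)→7280, (D,nl)→16040, (A,nl)→16400; best=1280 via (A,hash)
  {BCD}: card=30000; try (D,hash)→9780, (C,hash)→12680, (D,merge)→23080, (C,nl_idx)→72200, (C,merge)→90480, (C,nl)→246200 …(+1); best=9780 via (D,hash)
  {ABD}: card=30000; try (B,hash)→8680, (A,hash)→12680, (B,merge)→28280, (B,nl_idx)→49280, (A,merge)→90480, (A,nl)→246200 …(+1); best=8680 via (B,hash)
  {ABCD}: card=150000; try (C,hash)→39160, (A,hash)→40260, (C,nl_idx)→338680, (C,merge)→488960, (A,merge)→490060, (C,nl)→1208680 …(+1); best=39160 via (C,hash)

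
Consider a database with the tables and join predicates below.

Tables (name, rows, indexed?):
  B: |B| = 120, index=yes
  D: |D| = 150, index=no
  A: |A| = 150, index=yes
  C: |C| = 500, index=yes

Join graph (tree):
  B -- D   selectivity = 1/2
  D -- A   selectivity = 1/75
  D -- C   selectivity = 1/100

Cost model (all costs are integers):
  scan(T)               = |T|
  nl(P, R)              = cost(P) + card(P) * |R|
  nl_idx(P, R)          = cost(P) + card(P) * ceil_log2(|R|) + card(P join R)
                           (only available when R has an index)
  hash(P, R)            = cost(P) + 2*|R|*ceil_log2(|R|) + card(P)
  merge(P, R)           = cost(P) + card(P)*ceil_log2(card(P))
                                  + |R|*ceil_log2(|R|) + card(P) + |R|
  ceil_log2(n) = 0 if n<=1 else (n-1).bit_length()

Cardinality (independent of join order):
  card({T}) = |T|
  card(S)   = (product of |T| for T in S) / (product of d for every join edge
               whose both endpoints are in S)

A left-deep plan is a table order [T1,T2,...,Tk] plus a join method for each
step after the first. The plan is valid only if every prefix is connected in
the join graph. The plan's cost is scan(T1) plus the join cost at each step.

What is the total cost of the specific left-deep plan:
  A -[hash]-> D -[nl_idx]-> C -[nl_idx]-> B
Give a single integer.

107400

step 1: scan A: cost=150, card=150
step 2: join D via hash
    card(P join D) = 150*150/(75) = 300
    cost = 150 + 2*150*8 + 150 = 2700
step 3: join C via nl_idx
    card(P join C) = 300*500/(100) = 1500
    cost = 2700 + 300*9 + 1500 = 6900
step 4: join B via nl_idx
    card(P join B) = 1500*120/(2) = 90000
    cost = 6900 + 1500*7 + 90000 = 107400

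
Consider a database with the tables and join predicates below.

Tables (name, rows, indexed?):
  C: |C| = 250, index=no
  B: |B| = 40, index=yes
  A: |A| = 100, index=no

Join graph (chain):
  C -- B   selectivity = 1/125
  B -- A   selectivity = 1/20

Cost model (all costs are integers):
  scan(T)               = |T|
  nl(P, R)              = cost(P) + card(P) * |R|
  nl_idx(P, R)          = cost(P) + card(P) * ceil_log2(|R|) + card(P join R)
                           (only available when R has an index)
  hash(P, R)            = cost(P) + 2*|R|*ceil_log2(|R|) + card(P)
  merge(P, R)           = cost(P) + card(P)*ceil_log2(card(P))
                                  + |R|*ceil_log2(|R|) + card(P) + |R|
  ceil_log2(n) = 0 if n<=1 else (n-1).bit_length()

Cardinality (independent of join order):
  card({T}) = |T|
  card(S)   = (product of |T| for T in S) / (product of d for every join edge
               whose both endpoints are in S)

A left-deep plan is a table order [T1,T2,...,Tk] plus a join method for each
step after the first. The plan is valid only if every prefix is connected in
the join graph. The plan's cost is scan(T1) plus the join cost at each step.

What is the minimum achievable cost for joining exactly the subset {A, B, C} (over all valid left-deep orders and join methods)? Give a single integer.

Selinger DP over subsets of {A,B,C}:
  {C}: scan cost=250, card=250
  {B}: scan cost=40, card=40
  {A}: scan cost=100, card=100
  {BC}: card=80; try (B,hash)→980, (B,nl_idx)→1830, (C,merge)→2570, (B,merge)→2780, (C,hash)→4080, (C,nl)→10040 …(+1); best=980 via (B,hash)
  {AB}: card=200; try (B,hash)→680, (B,nl_idx)→900, (A,merge)→1120, (B,merge)→1180, (A,hash)→1480, (A,nl)→4040 …(+1); best=680 via (B,hash)
  {ABC}: card=400; try (A,merge)→2420, (A,hash)→2460, (C,merge)→4730, (C,hash)→4880, (A,nl)→8980, (C,nl)→50680; best=2420 via (A,merge)

2420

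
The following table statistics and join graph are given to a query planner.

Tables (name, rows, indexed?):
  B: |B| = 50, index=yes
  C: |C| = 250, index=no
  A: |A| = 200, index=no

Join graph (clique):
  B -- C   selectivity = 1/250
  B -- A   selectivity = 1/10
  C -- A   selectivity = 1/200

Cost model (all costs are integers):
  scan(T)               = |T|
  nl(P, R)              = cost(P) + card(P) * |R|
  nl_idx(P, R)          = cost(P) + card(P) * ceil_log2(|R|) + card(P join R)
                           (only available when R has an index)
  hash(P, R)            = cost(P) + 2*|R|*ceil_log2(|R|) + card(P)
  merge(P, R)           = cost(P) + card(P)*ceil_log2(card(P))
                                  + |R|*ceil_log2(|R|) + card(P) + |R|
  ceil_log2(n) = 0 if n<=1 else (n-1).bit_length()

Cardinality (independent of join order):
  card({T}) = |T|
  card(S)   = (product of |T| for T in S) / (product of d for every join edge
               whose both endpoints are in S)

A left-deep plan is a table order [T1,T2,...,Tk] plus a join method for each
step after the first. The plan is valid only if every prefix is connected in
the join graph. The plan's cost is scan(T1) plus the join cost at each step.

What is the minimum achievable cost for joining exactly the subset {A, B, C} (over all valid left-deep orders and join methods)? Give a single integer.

Selinger DP over subsets of {A,B,C}:
  {B}: scan cost=50, card=50
  {C}: scan cost=250, card=250
  {A}: scan cost=200, card=200
  {BC}: card=50; try (B,hash)→1100, (B,nl_idx)→1800, (C,merge)→2650, (B,merge)→2850, (C,hash)→4100, (C,nl)→12550 …(+1); best=1100 via (B,hash)
  {AB}: card=1000; try (B,hash)→1000, (A,merge)→2200, (B,merge)→2350, (B,nl_idx)→2400, (A,hash)→3300, (A,nl)→10050 …(+1); best=1000 via (B,hash)
  {AC}: card=250; try (A,hash)→3700, (C,merge)→4250, (A,merge)→4300, (C,hash)→4400, (C,nl)→50200, (A,nl)→50250; best=3700 via (A,hash)
  {ABC}: card=5; try (A,merge)→3250, (A,hash)→4350, (B,hash)→4550, (B,nl_idx)→5205, (C,hash)→6000, (B,merge)→6300 …(+4); best=3250 via (A,merge)

3250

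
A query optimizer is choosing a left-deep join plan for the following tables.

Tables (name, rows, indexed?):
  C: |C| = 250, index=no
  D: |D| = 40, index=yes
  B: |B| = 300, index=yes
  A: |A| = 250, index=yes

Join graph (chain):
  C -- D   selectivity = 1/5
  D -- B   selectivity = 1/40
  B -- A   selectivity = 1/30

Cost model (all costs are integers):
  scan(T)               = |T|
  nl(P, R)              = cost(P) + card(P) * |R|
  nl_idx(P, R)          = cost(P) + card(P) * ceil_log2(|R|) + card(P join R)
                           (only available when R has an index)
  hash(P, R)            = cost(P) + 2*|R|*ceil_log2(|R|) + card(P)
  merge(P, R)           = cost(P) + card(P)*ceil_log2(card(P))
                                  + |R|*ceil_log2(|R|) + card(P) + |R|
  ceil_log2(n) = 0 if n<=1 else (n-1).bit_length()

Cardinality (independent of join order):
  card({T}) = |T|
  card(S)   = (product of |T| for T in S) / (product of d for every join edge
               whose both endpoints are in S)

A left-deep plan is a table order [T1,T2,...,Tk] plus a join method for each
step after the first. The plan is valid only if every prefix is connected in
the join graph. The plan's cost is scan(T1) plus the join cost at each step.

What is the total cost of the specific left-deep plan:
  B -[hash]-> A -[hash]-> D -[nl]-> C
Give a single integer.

632580

step 1: scan B: cost=300, card=300
step 2: join A via hash
    card(P join A) = 300*250/(30) = 2500
    cost = 300 + 2*250*8 + 300 = 4600
step 3: join D via hash
    card(P join D) = 2500*40/(40) = 2500
    cost = 4600 + 2*40*6 + 2500 = 7580
step 4: join C via nl
    card(P join C) = 2500*250/(5) = 125000
    cost = 7580 + 2500*250 = 632580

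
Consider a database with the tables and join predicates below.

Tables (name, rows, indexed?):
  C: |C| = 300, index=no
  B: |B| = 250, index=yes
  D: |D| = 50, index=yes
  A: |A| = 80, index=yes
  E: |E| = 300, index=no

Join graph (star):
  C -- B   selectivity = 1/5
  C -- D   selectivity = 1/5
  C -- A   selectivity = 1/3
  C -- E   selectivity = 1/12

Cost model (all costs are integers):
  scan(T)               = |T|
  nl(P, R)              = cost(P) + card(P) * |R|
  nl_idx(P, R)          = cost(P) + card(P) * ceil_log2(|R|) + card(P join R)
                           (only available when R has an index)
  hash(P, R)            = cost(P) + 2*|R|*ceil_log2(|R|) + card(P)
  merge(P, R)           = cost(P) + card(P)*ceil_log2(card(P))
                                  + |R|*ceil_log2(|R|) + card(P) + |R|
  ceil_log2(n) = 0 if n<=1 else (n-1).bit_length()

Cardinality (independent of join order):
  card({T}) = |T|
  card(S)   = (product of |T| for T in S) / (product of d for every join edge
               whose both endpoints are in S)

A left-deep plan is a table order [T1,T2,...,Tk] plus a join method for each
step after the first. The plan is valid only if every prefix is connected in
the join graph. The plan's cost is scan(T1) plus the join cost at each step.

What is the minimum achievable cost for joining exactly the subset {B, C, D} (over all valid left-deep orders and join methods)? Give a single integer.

8200

Selinger DP over subsets of {B,C,D}:
  {C}: scan cost=300, card=300
  {B}: scan cost=250, card=250
  {D}: scan cost=50, card=50
  {BC}: card=15000; try (B,hash)→4600, (C,merge)→5500, (B,merge)→5550, (C,hash)→5900, (B,nl_idx)→17700, (C,nl)→75250 …(+1); best=4600 via (B,hash)
  {CD}: card=3000; try (D,hash)→1200, (C,merge)→3400, (D,merge)→3650, (D,nl_idx)→5100, (C,hash)→5500, (C,nl)→15050 …(+1); best=1200 via (D,hash)
  {BCD}: card=150000; try (B,hash)→8200, (D,hash)→20200, (B,merge)→42450, (B,nl_idx)→175200, (D,merge)→229950, (D,nl_idx)→244600 …(+2); best=8200 via (B,hash)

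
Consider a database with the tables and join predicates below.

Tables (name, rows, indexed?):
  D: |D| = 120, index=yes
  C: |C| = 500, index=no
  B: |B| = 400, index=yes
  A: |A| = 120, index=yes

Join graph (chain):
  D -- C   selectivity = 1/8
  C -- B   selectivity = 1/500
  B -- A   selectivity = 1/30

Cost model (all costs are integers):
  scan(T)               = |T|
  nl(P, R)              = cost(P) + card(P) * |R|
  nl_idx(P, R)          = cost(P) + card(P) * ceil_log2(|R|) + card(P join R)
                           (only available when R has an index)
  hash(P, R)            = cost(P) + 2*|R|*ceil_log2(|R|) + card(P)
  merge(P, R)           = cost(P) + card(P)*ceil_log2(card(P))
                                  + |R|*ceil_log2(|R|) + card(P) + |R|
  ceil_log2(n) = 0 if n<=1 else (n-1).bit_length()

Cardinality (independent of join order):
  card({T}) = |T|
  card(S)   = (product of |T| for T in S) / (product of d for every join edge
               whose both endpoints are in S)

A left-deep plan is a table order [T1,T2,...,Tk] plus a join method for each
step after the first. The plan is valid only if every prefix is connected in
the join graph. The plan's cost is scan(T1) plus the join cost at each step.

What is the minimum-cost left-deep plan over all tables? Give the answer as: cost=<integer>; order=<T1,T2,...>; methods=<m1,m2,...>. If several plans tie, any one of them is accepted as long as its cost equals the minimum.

Selinger DP (subsets sized 1..n):
  {D}: scan cost=120, card=120
  {C}: scan cost=500, card=500
  {B}: scan cost=400, card=400
  {A}: scan cost=120, card=120
  {CD}: card=7500; try (D,hash)→2680, (C,merge)→6080, (D,merge)→6460, (C,hash)→9240, (D,nl_idx)→11500, (C,nl)→60120 …(+1); best=2680 via (D,hash)
  {BC}: card=400; try (B,nl_idx)→5400, (B,hash)→8200, (C,merge)→9400, (B,merge)→9500, (C,hash)→9800, (C,nl)→200400 …(+1); best=5400 via (B,nl_idx)
  {AB}: card=1600; try (A,hash)→2480, (B,nl_idx)→2800, (A,nl_idx)→4800, (B,merge)→5080, (A,merge)→5360, (B,hash)→7440 …(+2); best=2480 via (A,hash)
  {BCD}: card=6000; try (D,hash)→7480, (D,merge)→10360, (D,nl_idx)→14200, (B,hash)→17380, (D,nl)→53400, (B,nl_idx)→76180 …(+2); best=7480 via (D,hash)
  {ABC}: card=1600; try (A,hash)→7480, (A,nl_idx)→9800, (A,merge)→10360, (C,hash)→13080, (C,merge)→26680, (A,nl)→53400 …(+1); best=7480 via (A,hash)
  {ABCD}: card=24000; try (D,hash)→10760, (A,hash)→15160, (D,merge)→27640, (D,nl_idx)→42680, (A,nl_idx)→73480, (A,merge)→92440 …(+2); best=10760 via (D,hash)

cost=10760; order=C,B,A,D; methods=nl_idx,hash,hash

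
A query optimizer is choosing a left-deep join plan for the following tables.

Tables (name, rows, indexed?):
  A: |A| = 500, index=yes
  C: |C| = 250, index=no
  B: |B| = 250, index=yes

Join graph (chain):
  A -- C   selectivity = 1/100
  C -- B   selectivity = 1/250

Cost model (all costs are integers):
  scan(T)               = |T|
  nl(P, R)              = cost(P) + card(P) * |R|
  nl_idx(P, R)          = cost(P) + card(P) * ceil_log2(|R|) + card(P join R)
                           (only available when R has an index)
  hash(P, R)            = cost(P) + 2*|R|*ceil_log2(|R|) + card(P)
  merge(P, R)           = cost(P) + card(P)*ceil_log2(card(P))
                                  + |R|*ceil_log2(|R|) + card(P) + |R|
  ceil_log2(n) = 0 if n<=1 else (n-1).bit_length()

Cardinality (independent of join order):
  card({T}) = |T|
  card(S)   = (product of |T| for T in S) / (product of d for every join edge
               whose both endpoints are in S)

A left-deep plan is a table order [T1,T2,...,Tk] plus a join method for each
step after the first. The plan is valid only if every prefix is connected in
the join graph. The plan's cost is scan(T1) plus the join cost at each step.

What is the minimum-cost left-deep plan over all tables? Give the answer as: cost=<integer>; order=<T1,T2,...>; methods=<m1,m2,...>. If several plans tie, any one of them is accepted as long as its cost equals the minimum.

cost=6000; order=C,B,A; methods=nl_idx,nl_idx

Selinger DP (subsets sized 1..n):
  {A}: scan cost=500, card=500
  {C}: scan cost=250, card=250
  {B}: scan cost=250, card=250
  {AC}: card=1250; try (A,nl_idx)→3750, (C,hash)→5000, (A,merge)→7500, (C,merge)→7750, (A,hash)→9500, (A,nl)→125250 …(+1); best=3750 via (A,nl_idx)
  {BC}: card=250; try (B,nl_idx)→2500, (C,hash)→4500, (B,hash)→4500, (C,merge)→4750, (B,merge)→4750, (C,nl)→62750 …(+1); best=2500 via (B,nl_idx)
  {ABC}: card=1250; try (A,nl_idx)→6000, (B,hash)→9000, (A,merge)→9750, (A,hash)→11750, (B,nl_idx)→15000, (B,merge)→21000 …(+2); best=6000 via (A,nl_idx)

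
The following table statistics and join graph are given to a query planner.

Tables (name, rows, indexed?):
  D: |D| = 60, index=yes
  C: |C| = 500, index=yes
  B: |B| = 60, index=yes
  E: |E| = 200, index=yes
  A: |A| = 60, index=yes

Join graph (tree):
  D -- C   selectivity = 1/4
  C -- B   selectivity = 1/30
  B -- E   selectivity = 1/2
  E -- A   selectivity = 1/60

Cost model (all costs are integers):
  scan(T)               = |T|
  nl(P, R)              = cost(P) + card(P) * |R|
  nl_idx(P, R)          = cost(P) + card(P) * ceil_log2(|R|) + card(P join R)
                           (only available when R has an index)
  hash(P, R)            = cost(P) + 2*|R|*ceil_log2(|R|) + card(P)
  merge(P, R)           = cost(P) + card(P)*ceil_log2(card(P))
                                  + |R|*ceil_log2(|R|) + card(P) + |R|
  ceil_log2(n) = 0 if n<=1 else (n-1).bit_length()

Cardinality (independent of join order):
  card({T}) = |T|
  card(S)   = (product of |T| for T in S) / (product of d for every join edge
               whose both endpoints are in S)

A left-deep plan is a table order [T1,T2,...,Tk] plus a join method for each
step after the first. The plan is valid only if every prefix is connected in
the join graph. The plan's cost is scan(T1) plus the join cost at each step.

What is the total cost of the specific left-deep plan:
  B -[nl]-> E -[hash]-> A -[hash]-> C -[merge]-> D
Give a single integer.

step 1: scan B: cost=60, card=60
step 2: join E via nl
    card(P join E) = 60*200/(2) = 6000
    cost = 60 + 60*200 = 12060
step 3: join A via hash
    card(P join A) = 6000*60/(60) = 6000
    cost = 12060 + 2*60*6 + 6000 = 18780
step 4: join C via hash
    card(P join C) = 6000*500/(30) = 100000
    cost = 18780 + 2*500*9 + 6000 = 33780
step 5: join D via merge
    card(P join D) = 100000*60/(4) = 1500000
    cost = 33780 + 100000*17 + 60*6 + 100000 + 60 = 1834200

1834200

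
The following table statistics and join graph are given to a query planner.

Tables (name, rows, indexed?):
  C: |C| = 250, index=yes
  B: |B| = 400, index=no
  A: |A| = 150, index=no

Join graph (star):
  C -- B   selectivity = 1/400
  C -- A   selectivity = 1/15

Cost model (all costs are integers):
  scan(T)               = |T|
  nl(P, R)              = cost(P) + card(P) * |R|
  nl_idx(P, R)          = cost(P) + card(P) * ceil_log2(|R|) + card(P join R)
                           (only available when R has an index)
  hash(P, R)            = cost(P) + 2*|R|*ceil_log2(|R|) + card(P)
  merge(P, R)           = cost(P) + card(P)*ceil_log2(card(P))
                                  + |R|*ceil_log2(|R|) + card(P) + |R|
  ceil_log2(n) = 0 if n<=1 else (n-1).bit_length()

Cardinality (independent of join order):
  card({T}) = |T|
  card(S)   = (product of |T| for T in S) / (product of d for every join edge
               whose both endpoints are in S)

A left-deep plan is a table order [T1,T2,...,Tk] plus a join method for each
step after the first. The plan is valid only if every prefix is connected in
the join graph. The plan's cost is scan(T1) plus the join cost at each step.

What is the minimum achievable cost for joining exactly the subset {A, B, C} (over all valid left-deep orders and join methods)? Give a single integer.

6500

Selinger DP over subsets of {A,B,C}:
  {C}: scan cost=250, card=250
  {B}: scan cost=400, card=400
  {A}: scan cost=150, card=150
  {BC}: card=250; try (C,nl_idx)→3850, (C,hash)→4800, (B,merge)→6500, (C,merge)→6650, (B,hash)→7700, (B,nl)→100250 …(+1); best=3850 via (C,nl_idx)
  {AC}: card=2500; try (A,hash)→2900, (C,merge)→3750, (C,nl_idx)→3850, (A,merge)→3850, (C,hash)→4300, (C,nl)→37650 …(+1); best=2900 via (A,hash)
  {ABC}: card=2500; try (A,hash)→6500, (A,merge)→7450, (B,hash)→12600, (B,merge)→39400, (A,nl)→41350, (B,nl)→1002900; best=6500 via (A,hash)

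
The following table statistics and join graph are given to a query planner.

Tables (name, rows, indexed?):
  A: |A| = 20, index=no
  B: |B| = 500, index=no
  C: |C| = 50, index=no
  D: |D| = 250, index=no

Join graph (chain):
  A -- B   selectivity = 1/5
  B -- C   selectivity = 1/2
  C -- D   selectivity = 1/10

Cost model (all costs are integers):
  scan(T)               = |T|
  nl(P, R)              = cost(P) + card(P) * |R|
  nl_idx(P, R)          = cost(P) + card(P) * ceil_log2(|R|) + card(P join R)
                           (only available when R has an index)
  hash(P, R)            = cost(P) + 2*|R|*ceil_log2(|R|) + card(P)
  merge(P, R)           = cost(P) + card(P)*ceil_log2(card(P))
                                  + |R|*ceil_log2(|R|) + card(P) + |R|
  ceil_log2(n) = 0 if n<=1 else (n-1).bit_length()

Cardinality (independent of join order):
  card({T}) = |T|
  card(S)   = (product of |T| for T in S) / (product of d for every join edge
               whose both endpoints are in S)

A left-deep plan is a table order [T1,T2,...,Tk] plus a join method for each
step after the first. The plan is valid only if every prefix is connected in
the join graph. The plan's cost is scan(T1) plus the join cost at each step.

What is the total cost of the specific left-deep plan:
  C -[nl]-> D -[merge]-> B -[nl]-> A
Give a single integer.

step 1: scan C: cost=50, card=50
step 2: join D via nl
    card(P join D) = 50*250/(10) = 1250
    cost = 50 + 50*250 = 12550
step 3: join B via merge
    card(P join B) = 1250*500/(2) = 312500
    cost = 12550 + 1250*11 + 500*9 + 1250 + 500 = 32550
step 4: join A via nl
    card(P join A) = 312500*20/(5) = 1250000
    cost = 32550 + 312500*20 = 6282550

6282550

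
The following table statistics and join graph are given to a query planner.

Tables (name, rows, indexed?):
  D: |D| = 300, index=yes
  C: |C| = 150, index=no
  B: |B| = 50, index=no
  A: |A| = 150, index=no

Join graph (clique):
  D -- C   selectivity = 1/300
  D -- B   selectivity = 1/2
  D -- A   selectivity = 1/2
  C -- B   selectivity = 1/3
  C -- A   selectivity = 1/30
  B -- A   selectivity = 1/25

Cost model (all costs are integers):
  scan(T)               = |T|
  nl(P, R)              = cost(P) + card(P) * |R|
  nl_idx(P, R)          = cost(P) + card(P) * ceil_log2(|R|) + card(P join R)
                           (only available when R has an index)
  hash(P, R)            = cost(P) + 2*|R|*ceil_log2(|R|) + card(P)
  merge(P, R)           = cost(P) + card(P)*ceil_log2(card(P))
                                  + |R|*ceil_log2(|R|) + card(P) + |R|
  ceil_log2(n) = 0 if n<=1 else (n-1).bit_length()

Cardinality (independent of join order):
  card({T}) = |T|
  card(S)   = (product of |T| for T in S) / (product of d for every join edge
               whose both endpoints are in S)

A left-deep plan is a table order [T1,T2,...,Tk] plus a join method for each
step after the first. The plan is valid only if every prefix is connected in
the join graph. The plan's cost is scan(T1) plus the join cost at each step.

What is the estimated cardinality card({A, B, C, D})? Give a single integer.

125

Tables in S: A(150), B(50), C(150), D(300)
Edges inside S: D-C(d=300), D-B(d=2), D-A(d=2), C-B(d=3), C-A(d=30), B-A(d=25)
numerator = 150 * 50 * 150 * 300 = 337500000
denominator = 300 * 2 * 2 * 3 * 30 * 25 = 2700000
card(S) = 337500000 / 2700000 = 125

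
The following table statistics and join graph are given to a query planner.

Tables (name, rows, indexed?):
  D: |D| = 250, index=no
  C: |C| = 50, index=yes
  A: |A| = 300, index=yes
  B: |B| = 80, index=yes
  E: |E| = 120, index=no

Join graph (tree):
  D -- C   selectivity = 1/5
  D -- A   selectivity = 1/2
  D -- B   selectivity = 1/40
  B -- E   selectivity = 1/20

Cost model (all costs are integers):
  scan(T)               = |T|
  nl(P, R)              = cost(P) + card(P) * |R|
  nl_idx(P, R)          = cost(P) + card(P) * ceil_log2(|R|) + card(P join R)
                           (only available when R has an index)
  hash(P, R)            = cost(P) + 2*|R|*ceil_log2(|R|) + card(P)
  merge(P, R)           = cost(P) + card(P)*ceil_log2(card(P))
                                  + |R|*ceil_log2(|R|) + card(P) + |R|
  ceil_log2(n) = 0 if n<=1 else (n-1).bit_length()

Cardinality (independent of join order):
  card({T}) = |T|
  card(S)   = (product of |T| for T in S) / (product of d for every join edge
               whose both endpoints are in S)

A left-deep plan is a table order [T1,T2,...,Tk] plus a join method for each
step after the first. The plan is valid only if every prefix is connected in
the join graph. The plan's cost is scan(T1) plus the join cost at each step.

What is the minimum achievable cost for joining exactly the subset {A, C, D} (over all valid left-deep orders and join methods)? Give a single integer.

Selinger DP over subsets of {A,C,D}:
  {D}: scan cost=250, card=250
  {C}: scan cost=50, card=50
  {A}: scan cost=300, card=300
  {CD}: card=2500; try (C,hash)→1100, (D,merge)→2650, (C,merge)→2850, (D,hash)→4100, (C,nl_idx)→4250, (D,nl)→12550 …(+1); best=1100 via (C,hash)
  {AD}: card=37500; try (D,hash)→4600, (A,merge)→5500, (D,merge)→5550, (A,hash)→5900, (A,nl_idx)→40000, (A,nl)→75250 …(+1); best=4600 via (D,hash)
  {ACD}: card=375000; try (A,hash)→9000, (A,merge)→36600, (C,hash)→42700, (A,nl_idx)→398600, (C,nl_idx)→604600, (C,merge)→642450 …(+2); best=9000 via (A,hash)

9000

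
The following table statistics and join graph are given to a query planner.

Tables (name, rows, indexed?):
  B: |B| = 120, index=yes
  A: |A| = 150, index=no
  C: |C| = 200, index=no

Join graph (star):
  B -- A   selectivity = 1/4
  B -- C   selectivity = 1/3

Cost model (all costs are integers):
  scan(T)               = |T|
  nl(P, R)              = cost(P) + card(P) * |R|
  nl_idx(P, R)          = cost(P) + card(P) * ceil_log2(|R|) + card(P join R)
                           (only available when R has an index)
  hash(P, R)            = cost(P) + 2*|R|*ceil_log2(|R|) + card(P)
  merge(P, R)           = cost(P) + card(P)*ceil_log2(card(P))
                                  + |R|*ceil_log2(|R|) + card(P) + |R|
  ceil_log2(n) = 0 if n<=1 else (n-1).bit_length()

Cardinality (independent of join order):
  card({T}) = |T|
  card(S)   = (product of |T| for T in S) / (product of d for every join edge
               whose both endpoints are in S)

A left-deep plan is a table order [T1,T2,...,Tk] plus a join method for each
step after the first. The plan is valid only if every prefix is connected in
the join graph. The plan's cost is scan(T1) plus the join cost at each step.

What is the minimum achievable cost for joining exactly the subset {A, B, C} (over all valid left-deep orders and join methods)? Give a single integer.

Selinger DP over subsets of {A,B,C}:
  {B}: scan cost=120, card=120
  {A}: scan cost=150, card=150
  {C}: scan cost=200, card=200
  {AB}: card=4500; try (B,hash)→1980, (A,merge)→2430, (B,merge)→2460, (A,hash)→2640, (B,nl_idx)→5700, (A,nl)→18120 …(+1); best=1980 via (B,hash)
  {BC}: card=8000; try (B,hash)→2080, (C,merge)→2880, (B,merge)→2960, (C,hash)→3440, (B,nl_idx)→9600, (C,nl)→24120 …(+1); best=2080 via (B,hash)
  {ABC}: card=300000; try (C,hash)→9680, (A,hash)→12480, (C,merge)→66780, (A,merge)→115430, (C,nl)→901980, (A,nl)→1202080; best=9680 via (C,hash)

9680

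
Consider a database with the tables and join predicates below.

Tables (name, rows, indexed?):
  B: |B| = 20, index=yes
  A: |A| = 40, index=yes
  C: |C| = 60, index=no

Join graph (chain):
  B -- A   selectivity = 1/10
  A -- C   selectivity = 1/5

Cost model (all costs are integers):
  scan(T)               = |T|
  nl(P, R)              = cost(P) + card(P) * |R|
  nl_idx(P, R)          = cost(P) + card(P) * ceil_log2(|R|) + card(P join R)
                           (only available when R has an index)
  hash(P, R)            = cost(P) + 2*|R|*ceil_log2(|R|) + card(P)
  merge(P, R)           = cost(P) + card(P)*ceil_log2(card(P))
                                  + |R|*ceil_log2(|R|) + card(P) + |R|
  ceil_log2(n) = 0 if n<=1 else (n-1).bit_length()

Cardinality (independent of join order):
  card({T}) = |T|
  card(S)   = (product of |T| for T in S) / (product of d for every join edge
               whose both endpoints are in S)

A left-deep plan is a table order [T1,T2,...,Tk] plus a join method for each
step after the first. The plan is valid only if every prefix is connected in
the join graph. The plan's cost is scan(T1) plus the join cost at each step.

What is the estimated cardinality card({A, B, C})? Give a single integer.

Tables in S: A(40), B(20), C(60)
Edges inside S: B-A(d=10), A-C(d=5)
numerator = 40 * 20 * 60 = 48000
denominator = 10 * 5 = 50
card(S) = 48000 / 50 = 960

960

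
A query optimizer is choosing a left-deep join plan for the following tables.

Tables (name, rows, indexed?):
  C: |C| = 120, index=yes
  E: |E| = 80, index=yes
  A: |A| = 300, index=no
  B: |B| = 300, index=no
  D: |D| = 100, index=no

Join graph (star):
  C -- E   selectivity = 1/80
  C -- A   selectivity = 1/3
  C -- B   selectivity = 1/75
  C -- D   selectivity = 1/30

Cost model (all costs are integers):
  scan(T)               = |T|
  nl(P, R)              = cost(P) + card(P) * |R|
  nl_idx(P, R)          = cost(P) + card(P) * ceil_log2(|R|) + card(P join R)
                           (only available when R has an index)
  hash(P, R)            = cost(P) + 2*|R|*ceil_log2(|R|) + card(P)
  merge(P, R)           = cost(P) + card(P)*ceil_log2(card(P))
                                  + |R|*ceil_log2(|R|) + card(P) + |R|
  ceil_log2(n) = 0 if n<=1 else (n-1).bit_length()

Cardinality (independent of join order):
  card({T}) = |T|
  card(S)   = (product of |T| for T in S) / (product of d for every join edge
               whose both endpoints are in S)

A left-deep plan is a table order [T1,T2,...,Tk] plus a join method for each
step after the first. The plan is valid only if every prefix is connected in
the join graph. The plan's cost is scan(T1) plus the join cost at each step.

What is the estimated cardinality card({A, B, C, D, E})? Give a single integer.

Tables in S: A(300), B(300), C(120), D(100), E(80)
Edges inside S: C-E(d=80), C-A(d=3), C-B(d=75), C-D(d=30)
numerator = 300 * 300 * 120 * 100 * 80 = 86400000000
denominator = 80 * 3 * 75 * 30 = 540000
card(S) = 86400000000 / 540000 = 160000

160000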